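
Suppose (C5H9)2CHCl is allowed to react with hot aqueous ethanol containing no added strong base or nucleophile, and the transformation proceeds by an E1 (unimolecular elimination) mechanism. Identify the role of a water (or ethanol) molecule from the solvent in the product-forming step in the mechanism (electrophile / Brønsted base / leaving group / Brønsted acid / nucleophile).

Brønsted base

Step 3: A weak base (a water (or ethanol) molecule from the solvent) removes a proton from a carbon adjacent to the cationic centre; the electrons of that C–H bond become the new π(C=C) bond, giving the alkene.
A water (or ethanol) molecule from the solvent in the product-forming step accepts a proton in a proton-transfer step — a Brønsted base.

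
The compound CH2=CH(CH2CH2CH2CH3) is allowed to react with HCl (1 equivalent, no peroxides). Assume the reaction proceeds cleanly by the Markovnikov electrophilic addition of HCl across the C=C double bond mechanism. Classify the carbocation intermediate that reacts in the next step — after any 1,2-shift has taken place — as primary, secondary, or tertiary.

secondary

Step 1: The π electrons of the C=C bond attack a proton of HCl; Markovnikov addition places the new C–H on the less-substituted alkene carbon, so the positive charge ends up on the more-substituted carbon — a secondary carbocation. The H–Cl bond breaks heterolytically, releasing Cl⁻.
No single 1,2-shift to an adjacent carbon would give a more-substituted cation, so no rearrangement occurs.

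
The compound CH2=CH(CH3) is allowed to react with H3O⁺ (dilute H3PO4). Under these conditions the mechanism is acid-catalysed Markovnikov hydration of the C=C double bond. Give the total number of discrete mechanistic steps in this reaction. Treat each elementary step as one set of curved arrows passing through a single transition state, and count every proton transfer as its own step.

Step 1: Electrophilic addition begins with the π(C=C) electrons forming a bond to the proton of H3O⁺. Following Markovnikov's rule, the resulting cation is secondary. H2O is released.
(No 1,2-shift: no single shift to an adjacent carbon would give a more stable cation.)
Step 2: Water acts as the nucleophile: an oxygen lone pair bonds to the cationic carbon, giving an oxonium-ion intermediate.
Step 3: H2O removes a proton from the oxonium oxygen, regenerating H3O⁺ and giving the neutral alcohol.
Total: 3 elementary steps.

3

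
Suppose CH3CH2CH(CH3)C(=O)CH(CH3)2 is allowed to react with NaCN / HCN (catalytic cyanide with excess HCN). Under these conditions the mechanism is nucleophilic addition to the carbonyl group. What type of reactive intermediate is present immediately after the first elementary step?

Step 1: A lone pair / filled orbital on CN⁻ attacks the electrophilic carbonyl carbon; the π(C=O) electrons shift onto oxygen, producing a tetrahedral alkoxide intermediate.
After step 1 the species present is a tetrahedral alkoxide intermediate.

tetrahedral alkoxide intermediate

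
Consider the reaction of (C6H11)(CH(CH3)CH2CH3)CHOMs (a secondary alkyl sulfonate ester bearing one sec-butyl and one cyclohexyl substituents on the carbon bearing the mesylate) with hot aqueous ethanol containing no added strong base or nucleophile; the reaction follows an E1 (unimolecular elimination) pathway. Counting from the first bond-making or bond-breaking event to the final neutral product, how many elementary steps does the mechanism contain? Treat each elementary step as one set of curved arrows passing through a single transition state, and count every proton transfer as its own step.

3

Step 1: Ionisation: the C–O σ-bond cleaves heterolytically; both bonding electrons depart with MsO⁻, leaving a secondary carbocation at the α-carbon.
Step 2: A 1,2-hydride shift from the adjacent sec-butyl carbon moves the positive charge from the secondary centre to an adjacent carbon, generating a more stable tertiary carbocation.
Step 3: Loss of a β-proton to a water (or ethanol) molecule of the solvent: the C–H bonding pair collapses toward the cationic carbon to form the C=C π bond, yielding the alkene.
Total: 3 elementary steps.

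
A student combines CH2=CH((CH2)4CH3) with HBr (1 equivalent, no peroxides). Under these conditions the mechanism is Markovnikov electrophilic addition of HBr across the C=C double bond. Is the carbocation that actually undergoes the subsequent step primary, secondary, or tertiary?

Step 1: The π electrons of the C=C bond attack a proton of HBr; Markovnikov addition places the new C–H on the less-substituted alkene carbon, so the positive charge ends up on the more-substituted carbon — a secondary carbocation. The H–Br bond breaks heterolytically, releasing Br⁻.
No single 1,2-shift to an adjacent carbon would give a more-substituted cation, so no rearrangement occurs.

secondary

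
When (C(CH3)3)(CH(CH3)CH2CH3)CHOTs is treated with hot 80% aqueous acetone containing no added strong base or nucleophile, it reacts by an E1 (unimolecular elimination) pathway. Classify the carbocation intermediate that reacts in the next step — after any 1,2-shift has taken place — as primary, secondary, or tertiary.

Step 1: Unassisted departure of TsO⁻ (taking the C–O bonding pair) generates a secondary carbocation.
Step 2: Carbocation rearrangement: a 1,2-hydride shift from the adjacent sec-butyl carbon converts the initially-formed secondary cation into the more stable tertiary cation.
The cation rearranges from secondary to tertiary via a 1,2-hydride shift from the adjacent sec-butyl carbon; the tertiary cation is what reacts next.

tertiary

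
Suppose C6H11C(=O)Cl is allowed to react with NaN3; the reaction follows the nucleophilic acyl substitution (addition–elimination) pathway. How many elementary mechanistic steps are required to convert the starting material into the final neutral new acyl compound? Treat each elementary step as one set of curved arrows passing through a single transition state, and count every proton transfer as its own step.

Step 1: N3⁻ adds to the carbonyl carbon; the C=O π electrons shift onto oxygen and a tetrahedral alkoxide intermediate forms.
Step 2: Elimination step: re-formation of the carbonyl π bond drives out Cl⁻, giving the new acyl compound.
Total: 2 elementary steps.

2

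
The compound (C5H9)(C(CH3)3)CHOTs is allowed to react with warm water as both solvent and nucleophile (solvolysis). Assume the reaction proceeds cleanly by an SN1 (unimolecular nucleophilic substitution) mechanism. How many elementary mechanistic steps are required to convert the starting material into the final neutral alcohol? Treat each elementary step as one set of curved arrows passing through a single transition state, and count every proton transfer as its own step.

4

Step 1: The C–O bond breaks with both electrons going to the tosylate; TsO⁻ leaves and a secondary carbocation remains.
Step 2: A 1,2-hydride shift from the adjacent cyclopentyl carbon moves the positive charge from the secondary centre to an adjacent carbon, generating a more stable tertiary carbocation.
Step 3: Nucleophilic capture: the oxygen of H2O bonds to the cationic carbon, producing an oxonium-ion intermediate.
Step 4: Proton transfer from the O–H of the oxonium ion to a solvent molecule delivers the neutral alcohol.
Total: 4 elementary steps.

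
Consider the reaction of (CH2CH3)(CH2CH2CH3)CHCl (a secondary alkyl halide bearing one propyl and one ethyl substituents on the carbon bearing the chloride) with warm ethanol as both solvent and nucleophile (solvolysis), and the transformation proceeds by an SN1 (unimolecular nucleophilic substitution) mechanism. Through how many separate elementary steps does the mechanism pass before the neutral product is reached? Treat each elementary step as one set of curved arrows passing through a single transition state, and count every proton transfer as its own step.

3

Step 1: The C–Cl bond breaks with both electrons going to the chloride; Cl⁻ leaves and a secondary carbocation remains.
(No 1,2-shift: no single shift to an adjacent carbon would give a more stable cation.)
Step 2: CH3CH2OH donates an oxygen lone pair into the empty p orbital of the cation, giving a protonated ether (an oxonium ion).
Step 3: A second solvent molecule removes the proton on oxygen, giving the neutral ether product.
Total: 3 elementary steps.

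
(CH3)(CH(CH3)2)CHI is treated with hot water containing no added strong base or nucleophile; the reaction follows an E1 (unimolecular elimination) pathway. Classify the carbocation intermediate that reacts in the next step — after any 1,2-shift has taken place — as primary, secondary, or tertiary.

Step 1: The C–I bond breaks with both electrons going to the iodide; I⁻ leaves and a secondary carbocation remains.
Step 2: A 1,2-hydride shift from the adjacent isopropyl carbon moves the positive charge from the secondary centre to an adjacent carbon, generating a more stable tertiary carbocation.
The cation rearranges from secondary to tertiary via a 1,2-hydride shift from the adjacent isopropyl carbon; the tertiary cation is what reacts next.

tertiary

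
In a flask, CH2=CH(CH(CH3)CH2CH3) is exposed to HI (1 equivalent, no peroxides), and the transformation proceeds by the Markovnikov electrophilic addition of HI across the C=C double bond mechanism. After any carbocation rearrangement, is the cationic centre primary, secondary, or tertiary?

Step 1: The π electrons of the C=C bond attack a proton of HI; Markovnikov addition places the new C–H on the less-substituted alkene carbon, so the positive charge ends up on the more-substituted carbon — a secondary carbocation. The H–I bond breaks heterolytically, releasing I⁻.
Step 2: A 1,2-hydride shift from the adjacent sec-butyl carbon moves the positive charge from the secondary centre to an adjacent carbon, generating a more stable tertiary carbocation.
The cation rearranges from secondary to tertiary via a 1,2-hydride shift from the adjacent sec-butyl carbon; the tertiary cation is what reacts next.

tertiary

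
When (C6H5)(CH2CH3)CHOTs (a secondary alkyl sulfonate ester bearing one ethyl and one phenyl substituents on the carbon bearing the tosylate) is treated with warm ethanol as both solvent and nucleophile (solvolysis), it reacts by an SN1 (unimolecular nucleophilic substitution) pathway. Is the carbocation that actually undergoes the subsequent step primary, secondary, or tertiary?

secondary

Step 1: Ionisation: the C–O σ-bond cleaves heterolytically; both bonding electrons depart with TsO⁻, leaving a secondary carbocation at the α-carbon.
No single 1,2-shift to an adjacent carbon would give a more-substituted cation, so no rearrangement occurs.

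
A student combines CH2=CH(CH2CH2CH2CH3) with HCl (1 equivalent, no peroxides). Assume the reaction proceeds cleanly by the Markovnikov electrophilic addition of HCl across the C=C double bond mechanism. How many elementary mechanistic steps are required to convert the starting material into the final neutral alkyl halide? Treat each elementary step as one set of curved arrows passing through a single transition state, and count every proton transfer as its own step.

Step 1: The π electrons of the C=C bond attack a proton of HCl; Markovnikov addition places the new C–H on the less-substituted alkene carbon, so the positive charge ends up on the more-substituted carbon — a secondary carbocation. The H–Cl bond breaks heterolytically, releasing Cl⁻.
(No 1,2-shift: no single shift to an adjacent carbon would give a more stable cation.)
Step 2: Nucleophilic attack by Cl⁻ on the carbocation completes the addition, giving R–Cl.
Total: 2 elementary steps.

2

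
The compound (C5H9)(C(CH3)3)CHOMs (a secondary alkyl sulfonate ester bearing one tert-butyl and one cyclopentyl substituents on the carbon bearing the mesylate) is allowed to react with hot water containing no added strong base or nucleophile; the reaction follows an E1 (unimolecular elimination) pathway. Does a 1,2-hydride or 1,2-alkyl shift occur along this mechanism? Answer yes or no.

The first-formed carbocation is secondary.
The adjacent cyclopentyl carbon already bears 2 other carbon substituents and has a hydrogen to migrate; after a 1,2-hydride shift from that carbon the positive charge sits on a tertiary centre.
Tertiary is more stable than secondary, so the shift occurs.

yes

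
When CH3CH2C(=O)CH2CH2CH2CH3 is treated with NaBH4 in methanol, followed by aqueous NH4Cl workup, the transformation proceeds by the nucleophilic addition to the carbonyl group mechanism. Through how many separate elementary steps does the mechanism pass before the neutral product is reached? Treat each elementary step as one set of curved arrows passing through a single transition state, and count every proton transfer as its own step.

Step 1: H⁻ (delivered from BH4⁻) attacks the sp² carbonyl carbon; the C=O π bond breaks and the electrons end up as a lone pair on the alkoxide oxygen of the tetrahedral intermediate.
Step 2: Protonation of the alkoxide by aqueous NH4Cl workup furnishes an alcohol.
Total: 2 elementary steps.

2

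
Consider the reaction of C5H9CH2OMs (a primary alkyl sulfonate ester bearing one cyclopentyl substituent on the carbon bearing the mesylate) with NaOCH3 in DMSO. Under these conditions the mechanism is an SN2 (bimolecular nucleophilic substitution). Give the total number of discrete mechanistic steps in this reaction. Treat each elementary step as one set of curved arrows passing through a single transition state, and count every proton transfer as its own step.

Step 1: The methoxide nucleophile donates a lone pair from O to the α-carbon in a backside attack; simultaneously the C–O σ-bond breaks and both of its electrons leave with MsO⁻. One concerted step with inversion of configuration.
Total: 1 elementary step.

1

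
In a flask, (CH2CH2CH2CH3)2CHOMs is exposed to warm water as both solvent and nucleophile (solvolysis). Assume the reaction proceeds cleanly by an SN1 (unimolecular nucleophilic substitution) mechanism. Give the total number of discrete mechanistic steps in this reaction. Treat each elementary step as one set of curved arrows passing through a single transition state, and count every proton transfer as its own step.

Step 1: Rate-determining heterolysis of the C–O bond gives MsO⁻ and a secondary carbocation.
(No 1,2-shift: no single shift to an adjacent carbon would give a more stable cation.)
Step 2: Nucleophilic capture: the oxygen of H2O bonds to the cationic carbon, producing an oxonium-ion intermediate.
Step 3: A second solvent molecule removes the proton on oxygen, giving the neutral alcohol product.
Total: 3 elementary steps.

3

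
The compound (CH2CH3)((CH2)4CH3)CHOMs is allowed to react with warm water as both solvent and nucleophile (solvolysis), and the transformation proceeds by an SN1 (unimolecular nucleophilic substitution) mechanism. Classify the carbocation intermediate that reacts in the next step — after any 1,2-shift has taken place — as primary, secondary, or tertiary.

secondary

Step 1: Rate-determining heterolysis of the C–O bond gives MsO⁻ and a secondary carbocation.
No single 1,2-shift to an adjacent carbon would give a more-substituted cation, so no rearrangement occurs.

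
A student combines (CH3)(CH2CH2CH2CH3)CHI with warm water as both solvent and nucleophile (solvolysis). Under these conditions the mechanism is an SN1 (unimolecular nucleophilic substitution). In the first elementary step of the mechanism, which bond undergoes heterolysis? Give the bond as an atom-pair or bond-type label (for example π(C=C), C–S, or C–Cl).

Step 1: The C–I bond breaks with both electrons going to the iodide; I⁻ leaves and a secondary carbocation remains.
The bond broken in this step is the C–I bond.

C–I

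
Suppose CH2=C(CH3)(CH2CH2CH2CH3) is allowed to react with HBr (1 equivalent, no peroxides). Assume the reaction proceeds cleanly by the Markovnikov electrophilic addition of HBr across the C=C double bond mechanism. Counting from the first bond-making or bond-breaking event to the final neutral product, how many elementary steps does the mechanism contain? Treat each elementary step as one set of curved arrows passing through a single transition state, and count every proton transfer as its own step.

Step 1: Electrophilic addition begins with the π(C=C) electrons forming a bond to the proton of HBr. Following Markovnikov's rule, the resulting cation is tertiary. The H–Br bond breaks heterolytically, releasing Br⁻.
(No 1,2-shift: no single shift to an adjacent carbon would give a more stable cation.)
Step 2: Nucleophilic attack by Br⁻ on the carbocation completes the addition, giving R–Br.
Total: 2 elementary steps.

2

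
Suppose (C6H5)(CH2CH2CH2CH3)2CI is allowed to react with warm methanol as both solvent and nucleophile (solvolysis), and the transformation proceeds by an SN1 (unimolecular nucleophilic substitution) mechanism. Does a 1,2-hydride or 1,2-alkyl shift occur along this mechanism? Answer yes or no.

The first-formed carbocation is tertiary.
No single 1,2-shift to an adjacent carbon would produce a more-substituted cation than the one already present, so no rearrangement occurs.

no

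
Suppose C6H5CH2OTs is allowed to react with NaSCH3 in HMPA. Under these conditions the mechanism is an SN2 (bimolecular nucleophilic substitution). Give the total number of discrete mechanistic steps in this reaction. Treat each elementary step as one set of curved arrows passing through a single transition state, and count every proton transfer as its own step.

1

Step 1: CH3S⁻ attacks the back face of the α-carbon while TsO⁻ departs with the C–O bonding pair — a single concerted displacement through a pentacoordinate transition state.
Total: 1 elementary step.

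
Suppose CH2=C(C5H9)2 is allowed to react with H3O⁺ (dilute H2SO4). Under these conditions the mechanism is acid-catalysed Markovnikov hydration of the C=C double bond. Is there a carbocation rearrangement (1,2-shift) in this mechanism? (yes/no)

The first-formed carbocation is tertiary.
No single 1,2-shift to an adjacent carbon would produce a more-substituted cation than the one already present, so no rearrangement occurs.

no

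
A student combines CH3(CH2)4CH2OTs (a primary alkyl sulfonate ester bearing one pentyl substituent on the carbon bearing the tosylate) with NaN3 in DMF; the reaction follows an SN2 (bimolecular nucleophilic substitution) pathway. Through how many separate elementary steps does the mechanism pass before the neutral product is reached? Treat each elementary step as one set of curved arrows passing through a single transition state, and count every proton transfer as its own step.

1

Step 1: N3⁻ attacks the back face of the α-carbon while TsO⁻ departs with the C–O bonding pair — a single concerted displacement through a pentacoordinate transition state.
Total: 1 elementary step.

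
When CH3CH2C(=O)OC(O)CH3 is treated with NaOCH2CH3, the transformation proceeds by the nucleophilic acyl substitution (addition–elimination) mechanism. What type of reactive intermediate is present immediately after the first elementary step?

Step 1: A lone pair on the O of CH3CH2O⁻ attacks the electrophilic acyl carbon; the π(C=O) electrons move onto oxygen, giving a tetrahedral intermediate.
After step 1 the species present is a tetrahedral intermediate.

tetrahedral intermediate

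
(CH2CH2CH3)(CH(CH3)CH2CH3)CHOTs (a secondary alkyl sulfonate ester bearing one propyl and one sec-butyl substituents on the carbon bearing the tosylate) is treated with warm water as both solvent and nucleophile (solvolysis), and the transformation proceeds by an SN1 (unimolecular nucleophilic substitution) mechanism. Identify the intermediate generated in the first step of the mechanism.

secondary carbocation

Step 1: Ionisation: the C–O σ-bond cleaves heterolytically; both bonding electrons depart with TsO⁻, leaving a secondary carbocation at the α-carbon.
After step 1 the species present is a secondary carbocation.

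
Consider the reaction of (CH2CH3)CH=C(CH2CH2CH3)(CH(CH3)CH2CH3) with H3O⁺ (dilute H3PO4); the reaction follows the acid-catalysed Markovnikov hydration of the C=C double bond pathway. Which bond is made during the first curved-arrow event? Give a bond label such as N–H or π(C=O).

Step 1: The π electrons of the C=C bond attack a proton of H3O⁺; Markovnikov addition places the new C–H on the less-substituted alkene carbon, so the positive charge ends up on the more-substituted carbon — a tertiary carbocation. H2O is released.
The bond formed in this step is the C–H bond.

C–H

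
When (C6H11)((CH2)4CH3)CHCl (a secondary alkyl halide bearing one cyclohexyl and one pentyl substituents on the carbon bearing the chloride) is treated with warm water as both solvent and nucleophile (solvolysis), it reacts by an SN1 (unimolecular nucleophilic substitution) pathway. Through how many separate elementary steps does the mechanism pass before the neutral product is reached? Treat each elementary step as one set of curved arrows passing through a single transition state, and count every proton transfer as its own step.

Step 1: Rate-determining heterolysis of the C–Cl bond gives Cl⁻ and a secondary carbocation.
Step 2: A 1,2-hydride shift from the adjacent cyclohexyl carbon moves the positive charge from the secondary centre to an adjacent carbon, generating a more stable tertiary carbocation.
Step 3: H2O donates an oxygen lone pair into the empty p orbital of the cation, giving a protonated alcohol (an oxonium ion).
Step 4: Deprotonation of the oxonium oxygen by solvent water yields the neutral alcohol.
Total: 4 elementary steps.

4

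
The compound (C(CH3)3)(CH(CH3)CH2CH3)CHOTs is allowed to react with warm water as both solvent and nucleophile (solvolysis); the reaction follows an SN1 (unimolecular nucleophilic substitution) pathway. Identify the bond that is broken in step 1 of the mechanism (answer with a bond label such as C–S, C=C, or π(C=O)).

C–O

Step 1: Ionisation: the C–O σ-bond cleaves heterolytically; both bonding electrons depart with TsO⁻, leaving a secondary carbocation at the α-carbon.
The bond broken in this step is the C–O bond.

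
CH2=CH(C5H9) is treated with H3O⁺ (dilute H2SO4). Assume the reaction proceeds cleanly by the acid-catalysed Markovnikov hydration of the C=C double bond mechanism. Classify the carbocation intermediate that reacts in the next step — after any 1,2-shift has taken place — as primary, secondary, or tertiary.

tertiary

Step 1: The π electrons of the C=C bond attack a proton of H3O⁺; Markovnikov addition places the new C–H on the less-substituted alkene carbon, so the positive charge ends up on the more-substituted carbon — a secondary carbocation. H2O is released.
Step 2: A hydride (H with its bonding pair) migrates from the adjacent cyclopentyl carbon to the cationic centre — a 1,2-hydride shift — upgrading the secondary cation to a tertiary one.
The cation rearranges from secondary to tertiary via a 1,2-hydride shift from the adjacent cyclopentyl carbon; the tertiary cation is what reacts next.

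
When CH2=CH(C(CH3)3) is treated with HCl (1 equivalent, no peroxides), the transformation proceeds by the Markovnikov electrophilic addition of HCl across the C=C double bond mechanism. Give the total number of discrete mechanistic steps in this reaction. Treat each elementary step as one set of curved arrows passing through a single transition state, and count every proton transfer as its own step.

Step 1: Electrophilic addition begins with the π(C=C) electrons forming a bond to the proton of HCl. Following Markovnikov's rule, the resulting cation is secondary. The H–Cl bond breaks heterolytically, releasing Cl⁻.
Step 2: A 1,2-methyl shift from the adjacent tert-butyl carbon moves the positive charge from the secondary centre to an adjacent carbon, generating a more stable tertiary carbocation.
Step 3: The Cl⁻ anion donates a lone pair to the carbocation, forming the new C–Cl σ-bond and giving the neutral alkyl halide.
Total: 3 elementary steps.

3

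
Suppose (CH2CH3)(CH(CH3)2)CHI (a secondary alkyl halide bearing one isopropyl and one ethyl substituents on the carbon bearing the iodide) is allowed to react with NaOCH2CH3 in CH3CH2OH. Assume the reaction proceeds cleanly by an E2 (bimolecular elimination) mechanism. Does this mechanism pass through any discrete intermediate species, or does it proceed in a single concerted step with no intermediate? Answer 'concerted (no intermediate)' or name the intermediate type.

concerted (no intermediate)

In one step, CH3CH2O⁻ pulls off a β-proton, the C–I bond cleaves, and a C=C double bond forms between the α- and β-carbons (E2, anti elimination).
All bond changes occur in one transition state; no discrete intermediate is formed.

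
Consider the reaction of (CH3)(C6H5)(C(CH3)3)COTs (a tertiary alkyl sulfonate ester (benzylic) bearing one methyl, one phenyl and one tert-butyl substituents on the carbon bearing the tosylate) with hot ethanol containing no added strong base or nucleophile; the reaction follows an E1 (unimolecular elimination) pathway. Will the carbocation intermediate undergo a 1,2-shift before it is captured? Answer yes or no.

no

The first-formed carbocation is tertiary.
No single 1,2-shift to an adjacent carbon would produce a more-substituted cation than the one already present, so no rearrangement occurs.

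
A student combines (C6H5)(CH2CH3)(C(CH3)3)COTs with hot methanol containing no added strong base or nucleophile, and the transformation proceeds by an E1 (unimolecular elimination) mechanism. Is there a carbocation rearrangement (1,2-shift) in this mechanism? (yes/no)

The first-formed carbocation is tertiary.
No single 1,2-shift to an adjacent carbon would produce a more-substituted cation than the one already present, so no rearrangement occurs.

no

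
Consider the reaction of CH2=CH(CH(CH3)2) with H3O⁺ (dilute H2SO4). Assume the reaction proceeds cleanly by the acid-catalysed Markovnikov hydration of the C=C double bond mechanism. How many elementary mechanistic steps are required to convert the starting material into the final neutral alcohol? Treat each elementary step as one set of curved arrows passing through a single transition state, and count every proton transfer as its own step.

Step 1: Protonation of the alkene by H3O⁺: the π bond acts as the nucleophile and picks up H⁺, giving the more stable (Markovnikov) secondary carbocation. H2O is released.
Step 2: A hydride (H with its bonding pair) migrates from the adjacent isopropyl carbon to the cationic centre — a 1,2-hydride shift — upgrading the secondary cation to a tertiary one.
Step 3: A lone pair on the oxygen of H2O attacks the carbocation, forming a C–O bond and an oxonium ion (a protonated alcohol).
Step 4: Proton transfer from the O–H of the oxonium ion to H2O completes the catalytic cycle and yields the alcohol.
Total: 4 elementary steps.

4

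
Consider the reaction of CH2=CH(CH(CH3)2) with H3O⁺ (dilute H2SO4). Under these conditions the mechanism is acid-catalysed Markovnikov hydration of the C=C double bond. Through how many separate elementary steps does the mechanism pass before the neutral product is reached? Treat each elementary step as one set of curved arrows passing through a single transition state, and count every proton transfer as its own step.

Step 1: Electrophilic addition begins with the π(C=C) electrons forming a bond to the proton of H3O⁺. Following Markovnikov's rule, the resulting cation is secondary. H2O is released.
Step 2: A hydride (H with its bonding pair) migrates from the adjacent isopropyl carbon to the cationic centre — a 1,2-hydride shift — upgrading the secondary cation to a tertiary one.
Step 3: A lone pair on the oxygen of H2O attacks the carbocation, forming a C–O bond and an oxonium ion (a protonated alcohol).
Step 4: H2O removes a proton from the oxonium oxygen, regenerating H3O⁺ and giving the neutral alcohol.
Total: 4 elementary steps.

4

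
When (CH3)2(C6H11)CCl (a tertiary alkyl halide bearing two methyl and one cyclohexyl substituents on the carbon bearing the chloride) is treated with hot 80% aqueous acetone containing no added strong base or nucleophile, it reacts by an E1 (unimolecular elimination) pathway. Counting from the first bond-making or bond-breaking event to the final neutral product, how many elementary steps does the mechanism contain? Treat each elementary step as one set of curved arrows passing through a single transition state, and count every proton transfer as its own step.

2

Step 1: The C–Cl bond breaks with both electrons going to the chloride; Cl⁻ leaves and a tertiary carbocation remains.
(No 1,2-shift: no single shift to an adjacent carbon would give a more stable cation.)
Step 2: A water molecule (solvent) deprotonates a β-carbon; as the C–H bond breaks, those electrons form the new alkene π bond.
Total: 2 elementary steps.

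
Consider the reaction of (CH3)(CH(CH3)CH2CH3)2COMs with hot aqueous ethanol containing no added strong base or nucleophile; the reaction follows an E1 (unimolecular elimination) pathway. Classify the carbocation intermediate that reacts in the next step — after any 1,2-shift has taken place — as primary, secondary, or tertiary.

tertiary

Step 1: Ionisation: the C–O σ-bond cleaves heterolytically; both bonding electrons depart with MsO⁻, leaving a tertiary carbocation at the α-carbon.
No single 1,2-shift to an adjacent carbon would give a more-substituted cation, so no rearrangement occurs.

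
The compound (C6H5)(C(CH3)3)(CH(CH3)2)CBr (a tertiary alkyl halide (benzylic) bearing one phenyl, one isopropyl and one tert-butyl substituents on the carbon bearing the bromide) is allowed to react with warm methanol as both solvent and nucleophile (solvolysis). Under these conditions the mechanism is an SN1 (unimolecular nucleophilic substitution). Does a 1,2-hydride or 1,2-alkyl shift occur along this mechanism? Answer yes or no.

The first-formed carbocation is tertiary.
No single 1,2-shift to an adjacent carbon would produce a more-substituted cation than the one already present, so no rearrangement occurs.

no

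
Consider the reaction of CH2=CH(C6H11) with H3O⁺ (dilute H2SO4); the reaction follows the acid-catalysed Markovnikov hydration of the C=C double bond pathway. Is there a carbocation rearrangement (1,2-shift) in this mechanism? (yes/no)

The first-formed carbocation is secondary.
The adjacent cyclohexyl carbon already bears 2 other carbon substituents and has a hydrogen to migrate; after a 1,2-hydride shift from that carbon the positive charge sits on a tertiary centre.
Tertiary is more stable than secondary, so the shift occurs.

yes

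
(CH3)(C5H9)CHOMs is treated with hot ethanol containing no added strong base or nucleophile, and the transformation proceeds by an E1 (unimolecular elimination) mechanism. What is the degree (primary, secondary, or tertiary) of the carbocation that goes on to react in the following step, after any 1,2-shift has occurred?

tertiary

Step 1: Unassisted departure of MsO⁻ (taking the C–O bonding pair) generates a secondary carbocation.
Step 2: A 1,2-hydride shift from the adjacent cyclopentyl carbon moves the positive charge from the secondary centre to an adjacent carbon, generating a more stable tertiary carbocation.
The cation rearranges from secondary to tertiary via a 1,2-hydride shift from the adjacent cyclopentyl carbon; the tertiary cation is what reacts next.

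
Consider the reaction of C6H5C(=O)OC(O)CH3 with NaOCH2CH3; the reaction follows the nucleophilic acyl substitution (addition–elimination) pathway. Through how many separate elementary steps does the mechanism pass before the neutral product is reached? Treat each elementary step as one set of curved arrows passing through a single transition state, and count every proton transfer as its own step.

2

Step 1: Nucleophilic addition of CH3CH2O⁻ to the acyl carbon breaks the π(C=O) bond and yields a tetrahedral, anionic intermediate.
Step 2: Elimination step: re-formation of the carbonyl π bond drives out CH3CO2⁻, giving the new acyl compound.
Total: 2 elementary steps.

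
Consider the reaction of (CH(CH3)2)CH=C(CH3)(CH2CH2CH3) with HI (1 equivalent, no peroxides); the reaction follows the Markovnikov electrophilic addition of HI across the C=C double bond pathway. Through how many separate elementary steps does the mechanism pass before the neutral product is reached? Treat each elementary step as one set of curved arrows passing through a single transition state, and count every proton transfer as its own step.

Step 1: Electrophilic addition begins with the π(C=C) electrons forming a bond to the proton of HI. Following Markovnikov's rule, the resulting cation is tertiary. The H–I bond breaks heterolytically, releasing I⁻.
(No 1,2-shift: no single shift to an adjacent carbon would give a more stable cation.)
Step 2: The I⁻ anion donates a lone pair to the carbocation, forming the new C–I σ-bond and giving the neutral alkyl halide.
Total: 2 elementary steps.

2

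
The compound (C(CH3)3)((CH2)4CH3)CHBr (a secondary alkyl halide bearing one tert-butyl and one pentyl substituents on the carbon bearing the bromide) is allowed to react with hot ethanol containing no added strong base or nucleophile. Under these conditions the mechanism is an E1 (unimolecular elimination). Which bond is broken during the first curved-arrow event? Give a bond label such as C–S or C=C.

Step 1: Unassisted departure of Br⁻ (taking the C–Br bonding pair) generates a secondary carbocation.
The bond broken in this step is the C–Br bond.

C–Br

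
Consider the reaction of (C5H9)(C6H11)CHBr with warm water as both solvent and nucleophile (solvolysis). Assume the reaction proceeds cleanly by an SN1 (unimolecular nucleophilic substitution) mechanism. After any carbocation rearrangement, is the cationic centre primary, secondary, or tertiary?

Step 1: Rate-determining heterolysis of the C–Br bond gives Br⁻ and a secondary carbocation.
Step 2: Carbocation rearrangement: a 1,2-hydride shift from the adjacent cyclohexyl carbon converts the initially-formed secondary cation into the more stable tertiary cation.
The cation rearranges from secondary to tertiary via a 1,2-hydride shift from the adjacent cyclohexyl carbon; the tertiary cation is what reacts next.

tertiary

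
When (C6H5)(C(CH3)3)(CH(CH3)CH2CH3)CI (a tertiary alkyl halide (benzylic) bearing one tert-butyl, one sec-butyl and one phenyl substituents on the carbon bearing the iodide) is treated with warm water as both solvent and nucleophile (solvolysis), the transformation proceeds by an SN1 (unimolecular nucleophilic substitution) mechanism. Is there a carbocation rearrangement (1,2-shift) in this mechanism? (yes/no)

no

The first-formed carbocation is tertiary.
No single 1,2-shift to an adjacent carbon would produce a more-substituted cation than the one already present, so no rearrangement occurs.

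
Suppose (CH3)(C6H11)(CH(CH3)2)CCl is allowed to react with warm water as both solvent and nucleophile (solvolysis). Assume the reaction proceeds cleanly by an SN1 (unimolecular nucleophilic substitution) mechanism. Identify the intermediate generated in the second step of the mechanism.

Step 1: Unassisted departure of Cl⁻ (taking the C–Cl bonding pair) generates a tertiary carbocation.
Step 2: H2O donates an oxygen lone pair into the empty p orbital of the cation, giving a protonated alcohol (an oxonium ion).
After step 2 the species present is an oxonium ion.

oxonium ion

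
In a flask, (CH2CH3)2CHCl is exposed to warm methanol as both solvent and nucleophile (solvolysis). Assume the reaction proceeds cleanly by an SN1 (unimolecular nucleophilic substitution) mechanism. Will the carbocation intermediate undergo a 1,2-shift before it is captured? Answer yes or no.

The first-formed carbocation is secondary.
No single 1,2-shift to an adjacent carbon would produce a more-substituted cation than the one already present, so no rearrangement occurs.

no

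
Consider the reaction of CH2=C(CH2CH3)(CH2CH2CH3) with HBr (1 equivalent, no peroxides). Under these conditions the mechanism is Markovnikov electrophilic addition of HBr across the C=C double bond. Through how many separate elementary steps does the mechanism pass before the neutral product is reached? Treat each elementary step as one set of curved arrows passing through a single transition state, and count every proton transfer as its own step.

2

Step 1: The π electrons of the C=C bond attack a proton of HBr; Markovnikov addition places the new C–H on the less-substituted alkene carbon, so the positive charge ends up on the more-substituted carbon — a tertiary carbocation. The H–Br bond breaks heterolytically, releasing Br⁻.
(No 1,2-shift: no single shift to an adjacent carbon would give a more stable cation.)
Step 2: Nucleophilic attack by Br⁻ on the carbocation completes the addition, giving R–Br.
Total: 2 elementary steps.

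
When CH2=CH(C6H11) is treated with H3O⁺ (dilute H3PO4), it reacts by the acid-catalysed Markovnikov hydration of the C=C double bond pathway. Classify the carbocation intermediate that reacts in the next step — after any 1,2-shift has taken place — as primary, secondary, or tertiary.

Step 1: Electrophilic addition begins with the π(C=C) electrons forming a bond to the proton of H3O⁺. Following Markovnikov's rule, the resulting cation is secondary. H2O is released.
Step 2: A 1,2-hydride shift from the adjacent cyclohexyl carbon moves the positive charge from the secondary centre to an adjacent carbon, generating a more stable tertiary carbocation.
The cation rearranges from secondary to tertiary via a 1,2-hydride shift from the adjacent cyclohexyl carbon; the tertiary cation is what reacts next.

tertiary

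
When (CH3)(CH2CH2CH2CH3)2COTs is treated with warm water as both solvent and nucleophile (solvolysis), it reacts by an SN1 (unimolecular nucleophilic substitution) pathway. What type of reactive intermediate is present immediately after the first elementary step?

tertiary carbocation

Step 1: Unassisted departure of TsO⁻ (taking the C–O bonding pair) generates a tertiary carbocation.
After step 1 the species present is a tertiary carbocation.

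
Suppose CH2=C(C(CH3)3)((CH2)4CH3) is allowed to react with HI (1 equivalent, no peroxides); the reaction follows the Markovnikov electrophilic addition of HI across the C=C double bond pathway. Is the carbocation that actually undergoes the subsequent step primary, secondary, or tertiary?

tertiary

Step 1: The π electrons of the C=C bond attack a proton of HI; Markovnikov addition places the new C–H on the less-substituted alkene carbon, so the positive charge ends up on the more-substituted carbon — a tertiary carbocation. The H–I bond breaks heterolytically, releasing I⁻.
No single 1,2-shift to an adjacent carbon would give a more-substituted cation, so no rearrangement occurs.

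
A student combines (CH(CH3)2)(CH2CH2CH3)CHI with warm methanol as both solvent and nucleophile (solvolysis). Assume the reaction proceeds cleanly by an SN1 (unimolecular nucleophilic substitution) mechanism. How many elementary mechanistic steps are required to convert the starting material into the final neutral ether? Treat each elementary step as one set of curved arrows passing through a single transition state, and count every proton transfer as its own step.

Step 1: The C–I bond breaks with both electrons going to the iodide; I⁻ leaves and a secondary carbocation remains.
Step 2: A 1,2-hydride shift from the adjacent isopropyl carbon moves the positive charge from the secondary centre to an adjacent carbon, generating a more stable tertiary carbocation.
Step 3: CH3OH donates an oxygen lone pair into the empty p orbital of the cation, giving a protonated ether (an oxonium ion).
Step 4: A second solvent molecule removes the proton on oxygen, giving the neutral ether product.
Total: 4 elementary steps.

4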